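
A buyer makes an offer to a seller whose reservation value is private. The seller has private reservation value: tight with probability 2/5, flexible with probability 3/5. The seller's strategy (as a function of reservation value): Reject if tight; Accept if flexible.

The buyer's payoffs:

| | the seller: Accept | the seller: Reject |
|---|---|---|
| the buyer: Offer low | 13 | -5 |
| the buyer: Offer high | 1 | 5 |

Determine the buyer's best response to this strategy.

Offer low

E[Offer low] = 2/5·(-5) + 3/5·(13) = 29/5
E[Offer high] = 2/5·(5) + 3/5·(1) = 13/5
Best response: Offer low (29/5 is the largest).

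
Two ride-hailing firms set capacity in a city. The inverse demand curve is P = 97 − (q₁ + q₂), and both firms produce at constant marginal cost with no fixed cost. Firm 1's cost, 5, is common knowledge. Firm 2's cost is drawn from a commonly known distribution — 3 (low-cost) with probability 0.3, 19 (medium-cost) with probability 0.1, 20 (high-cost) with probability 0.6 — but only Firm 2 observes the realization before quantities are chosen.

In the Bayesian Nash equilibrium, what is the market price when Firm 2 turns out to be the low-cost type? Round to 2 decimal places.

33.03

Firm 2 with cost c maximizes (97 − (q₁+q₂) − c)·q₂, giving q₂(c) = (97 − c − q₁)/2.
E[c₂] = 0.3·3 + 0.1·19 + 0.6·20 = 14.8
Firm 1's FOC against E[q₂] yields q₁ = (97 − 2·5 + E[c₂])/3 = (97 − 10 + 14.8)/3 = 33.9333.
q₂(low-cost) = 30.0333, so P = 97 − (33.9333 + 30.0333) = 33.0333.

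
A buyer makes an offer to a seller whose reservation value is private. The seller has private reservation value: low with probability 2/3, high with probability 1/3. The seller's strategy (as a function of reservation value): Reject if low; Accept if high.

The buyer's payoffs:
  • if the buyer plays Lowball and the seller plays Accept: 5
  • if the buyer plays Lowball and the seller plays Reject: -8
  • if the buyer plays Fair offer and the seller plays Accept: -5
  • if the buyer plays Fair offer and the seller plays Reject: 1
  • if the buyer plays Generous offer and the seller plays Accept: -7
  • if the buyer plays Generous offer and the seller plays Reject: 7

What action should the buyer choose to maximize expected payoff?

Generous offer

E[Lowball] = 2/3·(-8) + 1/3·(5) = -11/3
E[Fair offer] = 2/3·(1) + 1/3·(-5) = -1
E[Generous offer] = 2/3·(7) + 1/3·(-7) = 7/3
Best response: Generous offer (7/3 is the largest).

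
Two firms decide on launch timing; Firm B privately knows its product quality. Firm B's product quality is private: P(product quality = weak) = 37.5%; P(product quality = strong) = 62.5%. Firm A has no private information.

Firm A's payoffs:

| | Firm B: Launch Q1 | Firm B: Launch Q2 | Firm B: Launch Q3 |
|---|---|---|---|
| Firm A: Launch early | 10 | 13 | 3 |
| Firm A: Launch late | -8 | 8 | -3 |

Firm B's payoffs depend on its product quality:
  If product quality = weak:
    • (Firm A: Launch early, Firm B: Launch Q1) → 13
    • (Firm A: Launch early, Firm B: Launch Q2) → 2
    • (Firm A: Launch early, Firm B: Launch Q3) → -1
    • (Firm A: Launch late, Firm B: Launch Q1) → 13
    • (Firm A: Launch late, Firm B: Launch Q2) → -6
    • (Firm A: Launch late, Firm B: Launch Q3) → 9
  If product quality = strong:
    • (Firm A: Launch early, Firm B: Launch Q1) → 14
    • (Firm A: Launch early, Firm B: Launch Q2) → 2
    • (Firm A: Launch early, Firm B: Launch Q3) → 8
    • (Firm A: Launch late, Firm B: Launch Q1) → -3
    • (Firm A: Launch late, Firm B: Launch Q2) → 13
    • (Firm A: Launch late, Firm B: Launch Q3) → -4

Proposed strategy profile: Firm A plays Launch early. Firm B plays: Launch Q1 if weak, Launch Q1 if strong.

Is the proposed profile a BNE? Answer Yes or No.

A profile is a BNE iff every type of every player is best-responding given beliefs about the other side.
Firm A plays Launch early: E[Launch early] = 0.375·(10) + 0.625·(10) = 10; E[Launch late] = -8. Best-responding. ✓
Firm B (product quality weak), facing Launch early: Launch Q1 gives 13, Launch Q2 gives 2, Launch Q3 gives -1. Proposed Launch Q1 is best. ✓
Firm B (product quality strong), facing Launch early: Launch Q1 gives 14, Launch Q2 gives 2, Launch Q3 gives 8. Proposed Launch Q1 is best. ✓

Yes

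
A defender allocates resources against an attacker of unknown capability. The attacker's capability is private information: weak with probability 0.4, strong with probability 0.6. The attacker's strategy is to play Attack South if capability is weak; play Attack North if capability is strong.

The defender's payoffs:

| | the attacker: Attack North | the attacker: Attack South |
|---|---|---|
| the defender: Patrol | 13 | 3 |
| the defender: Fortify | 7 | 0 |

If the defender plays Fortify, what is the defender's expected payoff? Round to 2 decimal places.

4.20

E[Fortify] = 0.4·0 + 0.6·7 = 0 + 4.2 = 4.2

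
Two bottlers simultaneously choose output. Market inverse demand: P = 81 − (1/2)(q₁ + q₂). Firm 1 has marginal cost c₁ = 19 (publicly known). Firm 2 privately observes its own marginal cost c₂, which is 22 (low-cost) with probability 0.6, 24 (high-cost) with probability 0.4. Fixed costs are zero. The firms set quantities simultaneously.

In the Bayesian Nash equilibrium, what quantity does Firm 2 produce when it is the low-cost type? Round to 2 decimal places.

Firm 2 with cost c maximizes (81 − (1/2)(q₁+q₂) − c)·q₂, giving q₂(c) = (81 − c − (1/2)q₁).
E[c₂] = 0.6·22 + 0.4·24 = 22.8
Firm 1's FOC against E[q₂] yields q₁ = (81 − 2·19 + E[c₂])/(3/2) = (81 − 38 + 22.8)/(3/2) = 43.8667.
q₂(low-cost) = (81 − 22 − (1/2)·43.8667) = 37.0667.

37.07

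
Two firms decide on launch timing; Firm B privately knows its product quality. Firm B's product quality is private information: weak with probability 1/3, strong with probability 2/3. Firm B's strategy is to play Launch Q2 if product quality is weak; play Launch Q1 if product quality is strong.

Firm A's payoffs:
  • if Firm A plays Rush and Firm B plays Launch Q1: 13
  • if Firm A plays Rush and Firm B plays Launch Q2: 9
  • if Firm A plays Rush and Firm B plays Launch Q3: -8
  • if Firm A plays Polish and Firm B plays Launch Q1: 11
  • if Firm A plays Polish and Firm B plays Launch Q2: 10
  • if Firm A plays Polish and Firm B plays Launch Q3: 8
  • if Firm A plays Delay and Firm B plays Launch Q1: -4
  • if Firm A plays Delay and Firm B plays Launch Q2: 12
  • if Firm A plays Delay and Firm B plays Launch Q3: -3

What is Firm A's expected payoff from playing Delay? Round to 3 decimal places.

1.333

E[Delay] = 1/3·12 + 2/3·(-4) = 4 + (-8/3) = 4/3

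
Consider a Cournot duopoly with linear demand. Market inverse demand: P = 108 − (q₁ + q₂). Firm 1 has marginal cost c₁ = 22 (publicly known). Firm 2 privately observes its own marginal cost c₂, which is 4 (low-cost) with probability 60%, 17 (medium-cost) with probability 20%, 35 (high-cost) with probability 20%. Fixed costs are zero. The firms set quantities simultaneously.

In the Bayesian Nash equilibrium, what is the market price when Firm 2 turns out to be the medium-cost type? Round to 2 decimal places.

49.70

Type-c best response for Firm 2: q₂(c) = (108 − c)/2 − q₁/2.
Firm 1 maximizes expected profit; its first-order condition is 108 − 2q₁ − E[q₂] − 22 = 0.
Substituting E[q₂] and solving: E[c₂] = 12.8, so q₁ = (108 − 2·22 + 12.8)/3 = 25.6.
q₂(medium-cost) = 32.7, so P = 108 − (25.6 + 32.7) = 49.7.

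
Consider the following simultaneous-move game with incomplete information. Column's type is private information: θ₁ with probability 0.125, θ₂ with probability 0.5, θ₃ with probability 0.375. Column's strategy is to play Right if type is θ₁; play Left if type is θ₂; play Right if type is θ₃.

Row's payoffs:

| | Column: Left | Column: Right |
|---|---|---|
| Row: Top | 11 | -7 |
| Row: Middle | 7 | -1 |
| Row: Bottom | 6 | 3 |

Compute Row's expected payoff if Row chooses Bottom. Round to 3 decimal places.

E[Bottom] = 0.125·3 + 0.5·6 + 0.375·3 = 0.375 + 3 + 1.125 = 4.5

4.500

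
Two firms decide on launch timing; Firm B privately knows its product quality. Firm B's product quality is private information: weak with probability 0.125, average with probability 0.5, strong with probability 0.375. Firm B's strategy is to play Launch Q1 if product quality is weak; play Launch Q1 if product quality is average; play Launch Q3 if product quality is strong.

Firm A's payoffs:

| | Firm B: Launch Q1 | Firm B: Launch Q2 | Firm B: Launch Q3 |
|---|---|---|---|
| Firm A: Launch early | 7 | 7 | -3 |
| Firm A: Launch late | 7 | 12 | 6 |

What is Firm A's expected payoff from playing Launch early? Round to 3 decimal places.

3.250

E[Launch early] = 0.125·7 + 0.5·7 + 0.375·(-3) = 0.875 + 3.5 + (-1.125) = 3.25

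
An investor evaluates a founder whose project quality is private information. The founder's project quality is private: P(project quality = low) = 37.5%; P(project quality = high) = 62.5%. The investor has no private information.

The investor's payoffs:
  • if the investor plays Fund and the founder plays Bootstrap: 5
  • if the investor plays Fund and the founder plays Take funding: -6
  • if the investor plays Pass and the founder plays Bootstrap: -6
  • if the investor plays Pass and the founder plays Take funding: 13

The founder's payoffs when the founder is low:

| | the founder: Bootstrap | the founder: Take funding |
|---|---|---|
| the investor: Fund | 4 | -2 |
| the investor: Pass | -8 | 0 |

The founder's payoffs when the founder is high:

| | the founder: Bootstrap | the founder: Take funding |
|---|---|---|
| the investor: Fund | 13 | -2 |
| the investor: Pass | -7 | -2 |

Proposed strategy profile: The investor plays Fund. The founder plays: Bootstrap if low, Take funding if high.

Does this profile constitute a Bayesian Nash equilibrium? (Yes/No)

No

The investor plays Fund: E[Fund] = 0.375·(5) + 0.625·(-6) = -1.875; E[Pass] = 5.875. Not best-responding. ✗
The founder (project quality low), facing Fund: Bootstrap gives 4, Take funding gives -2. Proposed Bootstrap is best. ✓
The founder (project quality high), facing Fund: Bootstrap gives 13, Take funding gives -2. Proposed Take funding is not best — profitable deviation exists. ✗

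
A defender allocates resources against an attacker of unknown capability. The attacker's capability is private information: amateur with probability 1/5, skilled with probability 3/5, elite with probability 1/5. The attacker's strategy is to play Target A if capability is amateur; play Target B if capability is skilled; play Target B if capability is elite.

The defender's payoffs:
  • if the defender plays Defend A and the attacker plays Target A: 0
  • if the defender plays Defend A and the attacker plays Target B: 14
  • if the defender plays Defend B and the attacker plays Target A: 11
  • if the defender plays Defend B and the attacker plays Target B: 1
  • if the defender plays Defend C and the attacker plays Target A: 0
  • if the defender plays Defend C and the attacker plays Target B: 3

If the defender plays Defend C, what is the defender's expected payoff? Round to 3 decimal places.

2.400

E[Defend C] = 1/5·0 + 3/5·3 + 1/5·3 = 0 + 9/5 + 3/5 = 12/5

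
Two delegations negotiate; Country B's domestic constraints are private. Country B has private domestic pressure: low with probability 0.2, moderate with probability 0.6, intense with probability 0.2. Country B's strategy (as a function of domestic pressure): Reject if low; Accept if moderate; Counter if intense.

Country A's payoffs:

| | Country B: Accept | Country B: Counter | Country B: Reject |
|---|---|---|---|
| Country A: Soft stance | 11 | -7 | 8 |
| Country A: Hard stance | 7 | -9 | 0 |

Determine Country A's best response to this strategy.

E[Soft stance] = 0.2·(8) + 0.6·(11) + 0.2·(-7) = 6.8
E[Hard stance] = 0.2·(0) + 0.6·(7) + 0.2·(-9) = 2.4
Best response: Soft stance (6.8 is the largest).

Soft stance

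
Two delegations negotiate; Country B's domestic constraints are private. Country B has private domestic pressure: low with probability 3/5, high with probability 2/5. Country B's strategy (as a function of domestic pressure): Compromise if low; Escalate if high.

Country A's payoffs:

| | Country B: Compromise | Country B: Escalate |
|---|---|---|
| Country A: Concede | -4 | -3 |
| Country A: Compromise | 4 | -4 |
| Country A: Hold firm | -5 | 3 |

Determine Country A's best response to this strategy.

E[Concede] = 3/5·(-4) + 2/5·(-3) = -18/5
E[Compromise] = 3/5·(4) + 2/5·(-4) = 4/5
E[Hold firm] = 3/5·(-5) + 2/5·(3) = -9/5
Best response: Compromise (4/5 is the largest).

Compromise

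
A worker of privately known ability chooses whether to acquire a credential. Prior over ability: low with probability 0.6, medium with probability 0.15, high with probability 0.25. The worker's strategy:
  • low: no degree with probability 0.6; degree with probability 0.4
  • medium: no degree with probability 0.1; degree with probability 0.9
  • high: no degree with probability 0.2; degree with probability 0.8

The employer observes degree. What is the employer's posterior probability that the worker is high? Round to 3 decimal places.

0.348

P(degree) = 0.6·0.4 + 0.15·0.9 + 0.25·0.8 = 0.575
P(high | degree) = (0.25·0.8) / 0.575 = 0.2 / 0.575 = 0.347826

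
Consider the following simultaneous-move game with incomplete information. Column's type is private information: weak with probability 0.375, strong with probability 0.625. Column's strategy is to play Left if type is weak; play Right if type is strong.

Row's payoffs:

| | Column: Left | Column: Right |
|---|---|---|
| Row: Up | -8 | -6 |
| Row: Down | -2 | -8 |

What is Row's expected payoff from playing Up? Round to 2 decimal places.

-6.75

Take the expectation over Column's type, weighting each type's action by its prior probability.
E[Up] = 0.375·(-8) + 0.625·(-6) = (-3) + (-3.75) = -6.75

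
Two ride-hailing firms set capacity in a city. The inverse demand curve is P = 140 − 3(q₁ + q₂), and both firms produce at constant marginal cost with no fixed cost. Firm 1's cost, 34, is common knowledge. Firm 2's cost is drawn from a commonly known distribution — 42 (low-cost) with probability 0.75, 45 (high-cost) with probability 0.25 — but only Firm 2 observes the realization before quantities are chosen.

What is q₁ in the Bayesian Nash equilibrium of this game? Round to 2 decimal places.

12.75

Firm 2 with cost c maximizes (140 − 3(q₁+q₂) − c)·q₂, giving q₂(c) = (140 − c − 3q₁)/6.
E[c₂] = 0.75·42 + 0.25·45 = 42.75
Firm 1's FOC against E[q₂] yields q₁ = (140 − 2·34 + E[c₂])/9 = (140 − 68 + 42.75)/9 = 12.75.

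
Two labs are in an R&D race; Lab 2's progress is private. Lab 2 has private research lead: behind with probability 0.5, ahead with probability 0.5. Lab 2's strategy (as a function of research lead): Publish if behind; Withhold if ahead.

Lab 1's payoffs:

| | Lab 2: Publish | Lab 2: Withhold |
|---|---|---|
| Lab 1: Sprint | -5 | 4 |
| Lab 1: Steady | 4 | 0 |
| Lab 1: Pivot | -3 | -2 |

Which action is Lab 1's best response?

Steady

E[Sprint] = 0.5·(-5) + 0.5·(4) = -0.5
E[Steady] = 0.5·(4) + 0.5·(0) = 2
E[Pivot] = 0.5·(-3) + 0.5·(-2) = -2.5
Best response: Steady (2 is the largest).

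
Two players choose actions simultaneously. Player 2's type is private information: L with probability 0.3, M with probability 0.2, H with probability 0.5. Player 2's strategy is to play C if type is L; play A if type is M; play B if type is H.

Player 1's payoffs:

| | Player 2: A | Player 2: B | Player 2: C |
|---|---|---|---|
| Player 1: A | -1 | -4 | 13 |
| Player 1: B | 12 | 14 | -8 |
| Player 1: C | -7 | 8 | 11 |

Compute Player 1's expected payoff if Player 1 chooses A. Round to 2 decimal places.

E[A] = 0.3·13 + 0.2·(-1) + 0.5·(-4) = 3.9 + (-0.2) + (-2) = 1.7

1.70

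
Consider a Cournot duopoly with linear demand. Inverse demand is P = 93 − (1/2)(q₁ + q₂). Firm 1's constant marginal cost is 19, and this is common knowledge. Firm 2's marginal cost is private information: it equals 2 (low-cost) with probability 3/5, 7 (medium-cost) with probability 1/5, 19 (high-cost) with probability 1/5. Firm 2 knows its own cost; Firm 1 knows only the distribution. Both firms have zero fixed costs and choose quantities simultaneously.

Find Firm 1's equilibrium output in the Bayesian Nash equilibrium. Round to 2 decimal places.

40.93

Type-c best response for Firm 2: q₂(c) = (93 − c) − q₁/2.
Firm 1 maximizes expected profit; its first-order condition is 93 − q₁ − (1/2)E[q₂] − 19 = 0.
Substituting E[q₂] and solving: E[c₂] = 6.4, so q₁ = (93 − 2·19 + 6.4)/(3/2) = 40.9333.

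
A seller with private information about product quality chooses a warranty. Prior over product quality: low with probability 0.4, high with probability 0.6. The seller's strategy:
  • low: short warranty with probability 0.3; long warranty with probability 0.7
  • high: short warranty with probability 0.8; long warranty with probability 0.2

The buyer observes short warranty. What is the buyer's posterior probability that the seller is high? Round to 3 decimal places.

0.800

P(short warranty) = 0.4·0.3 + 0.6·0.8 = 0.6
P(high | short warranty) = (0.6·0.8) / 0.6 = 0.48 / 0.6 = 0.8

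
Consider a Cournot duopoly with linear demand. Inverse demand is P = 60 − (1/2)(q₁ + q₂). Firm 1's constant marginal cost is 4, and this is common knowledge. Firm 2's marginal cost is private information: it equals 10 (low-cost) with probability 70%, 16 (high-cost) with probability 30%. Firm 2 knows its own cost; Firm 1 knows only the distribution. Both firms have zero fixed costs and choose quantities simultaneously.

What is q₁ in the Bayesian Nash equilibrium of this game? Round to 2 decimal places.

42.53

Firm 2 with cost c maximizes (60 − (1/2)(q₁+q₂) − c)·q₂, giving q₂(c) = (60 − c − (1/2)q₁).
E[c₂] = 0.7·10 + 0.3·16 = 11.8
Firm 1's FOC against E[q₂] yields q₁ = (60 − 2·4 + E[c₂])/(3/2) = (60 − 8 + 11.8)/(3/2) = 42.5333.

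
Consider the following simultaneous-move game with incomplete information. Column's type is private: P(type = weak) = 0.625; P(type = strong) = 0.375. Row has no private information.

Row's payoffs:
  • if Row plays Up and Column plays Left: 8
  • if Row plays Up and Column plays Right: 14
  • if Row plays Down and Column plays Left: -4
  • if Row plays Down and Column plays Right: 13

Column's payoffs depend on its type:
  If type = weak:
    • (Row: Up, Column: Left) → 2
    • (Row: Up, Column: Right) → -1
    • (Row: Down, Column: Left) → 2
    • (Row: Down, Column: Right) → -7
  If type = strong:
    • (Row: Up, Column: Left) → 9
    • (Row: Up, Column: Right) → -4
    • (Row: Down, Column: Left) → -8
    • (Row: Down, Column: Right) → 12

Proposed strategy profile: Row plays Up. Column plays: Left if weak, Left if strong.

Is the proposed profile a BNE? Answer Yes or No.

Yes

Row plays Up: E[Up] = 0.625·(8) + 0.375·(8) = 8; E[Down] = -4. Best-responding. ✓
Column (type weak), facing Up: Left gives 2, Right gives -1. Proposed Left is best. ✓
Column (type strong), facing Up: Left gives 9, Right gives -4. Proposed Left is best. ✓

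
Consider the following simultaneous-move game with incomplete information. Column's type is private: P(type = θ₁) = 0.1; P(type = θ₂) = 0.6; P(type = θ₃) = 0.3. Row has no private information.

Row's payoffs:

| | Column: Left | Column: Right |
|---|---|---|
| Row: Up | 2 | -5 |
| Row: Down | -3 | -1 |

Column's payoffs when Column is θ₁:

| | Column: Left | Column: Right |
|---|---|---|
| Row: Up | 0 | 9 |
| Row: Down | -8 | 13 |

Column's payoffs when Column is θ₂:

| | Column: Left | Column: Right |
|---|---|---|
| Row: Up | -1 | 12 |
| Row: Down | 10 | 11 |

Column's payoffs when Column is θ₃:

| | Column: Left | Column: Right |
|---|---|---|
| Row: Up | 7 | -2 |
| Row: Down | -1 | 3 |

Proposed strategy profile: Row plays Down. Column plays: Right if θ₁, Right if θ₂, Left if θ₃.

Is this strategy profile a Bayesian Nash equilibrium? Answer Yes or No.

A profile is a BNE iff every type of every player is best-responding given beliefs about the other side.
Row plays Down: E[Down] = 0.1·(-1) + 0.6·(-1) + 0.3·(-3) = -1.6; E[Up] = -2.9. Best-responding. ✓
Column (type θ₁), facing Down: Left gives -8, Right gives 13. Proposed Right is best. ✓
Column (type θ₂), facing Down: Left gives 10, Right gives 11. Proposed Right is best. ✓
Column (type θ₃), facing Down: Left gives -1, Right gives 3. Proposed Left is not best — profitable deviation exists. ✗

No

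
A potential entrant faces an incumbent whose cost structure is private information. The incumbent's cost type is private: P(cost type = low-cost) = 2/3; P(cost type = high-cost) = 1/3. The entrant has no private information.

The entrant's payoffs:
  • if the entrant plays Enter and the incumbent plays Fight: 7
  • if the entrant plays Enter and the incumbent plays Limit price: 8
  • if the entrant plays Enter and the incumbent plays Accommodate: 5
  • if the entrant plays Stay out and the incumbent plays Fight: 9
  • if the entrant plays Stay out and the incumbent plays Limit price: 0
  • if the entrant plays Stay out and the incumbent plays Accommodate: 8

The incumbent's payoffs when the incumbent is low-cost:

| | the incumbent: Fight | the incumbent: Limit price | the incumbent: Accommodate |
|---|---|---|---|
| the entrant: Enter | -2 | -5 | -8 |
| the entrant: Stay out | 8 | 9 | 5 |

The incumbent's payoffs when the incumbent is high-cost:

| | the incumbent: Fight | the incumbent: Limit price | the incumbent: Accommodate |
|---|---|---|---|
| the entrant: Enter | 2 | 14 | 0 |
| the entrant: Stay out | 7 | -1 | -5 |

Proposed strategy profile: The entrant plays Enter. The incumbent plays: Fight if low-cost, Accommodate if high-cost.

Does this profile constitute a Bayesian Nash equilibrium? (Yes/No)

The entrant plays Enter: E[Enter] = 2/3·(7) + 1/3·(5) = 19/3; E[Stay out] = 26/3. Not best-responding. ✗
The incumbent (cost type low-cost), facing Enter: Fight gives -2, Limit price gives -5, Accommodate gives -8. Proposed Fight is best. ✓
The incumbent (cost type high-cost), facing Enter: Fight gives 2, Limit price gives 14, Accommodate gives 0. Proposed Accommodate is not best — profitable deviation exists. ✗

No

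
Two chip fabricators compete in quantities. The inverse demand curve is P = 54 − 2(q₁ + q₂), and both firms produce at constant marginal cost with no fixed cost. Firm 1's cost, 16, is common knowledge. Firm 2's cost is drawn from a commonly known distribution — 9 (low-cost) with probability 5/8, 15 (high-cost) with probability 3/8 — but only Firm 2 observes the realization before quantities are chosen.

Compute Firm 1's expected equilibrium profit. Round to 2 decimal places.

Each type of Firm 2 best-responds to q₁; Firm 1 best-responds to the expected q₂ over Firm 2's types.
Firm 2 with cost c maximizes (54 − 2(q₁+q₂) − c)·q₂, giving q₂(c) = (54 − c − 2q₁)/4.
E[c₂] = 5/8·9 + 3/8·15 = 11.25
Firm 1's FOC against E[q₂] yields q₁ = (54 − 2·16 + E[c₂])/6 = (54 − 32 + 11.25)/6 = 5.54167.
E[P] = 54 − 2·(q₁ + E[q₂]) = 27.0833; Firm 1's expected profit = (E[P] − 16)·q₁ = (27.0833 − 16)·5.54167 = 61.4201.

61.42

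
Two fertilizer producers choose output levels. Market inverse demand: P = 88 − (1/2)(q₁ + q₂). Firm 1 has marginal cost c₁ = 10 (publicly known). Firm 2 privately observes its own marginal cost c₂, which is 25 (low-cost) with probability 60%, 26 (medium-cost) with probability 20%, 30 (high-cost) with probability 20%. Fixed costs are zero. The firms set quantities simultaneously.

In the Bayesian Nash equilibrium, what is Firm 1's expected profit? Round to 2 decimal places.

Type-c best response for Firm 2: q₂(c) = (88 − c) − q₁/2.
Firm 1 maximizes expected profit; its first-order condition is 88 − q₁ − (1/2)E[q₂] − 10 = 0.
Substituting E[q₂] and solving: E[c₂] = 26.2, so q₁ = (88 − 2·10 + 26.2)/(3/2) = 62.8.
E[P] = 88 − (1/2)·(q₁ + E[q₂]) = 41.4; Firm 1's expected profit = (E[P] − 10)·q₁ = (41.4 − 10)·62.8 = 1971.92.

1971.92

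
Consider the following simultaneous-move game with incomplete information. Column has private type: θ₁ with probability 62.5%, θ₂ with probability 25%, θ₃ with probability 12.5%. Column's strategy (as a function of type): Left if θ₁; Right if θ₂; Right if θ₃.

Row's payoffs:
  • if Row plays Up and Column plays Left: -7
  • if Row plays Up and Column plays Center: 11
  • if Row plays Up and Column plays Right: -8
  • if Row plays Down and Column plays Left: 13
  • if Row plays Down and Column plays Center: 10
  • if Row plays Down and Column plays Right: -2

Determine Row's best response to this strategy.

Compute Row's expected payoff for each action, taking the expectation over Column's type.
E[Up] = 0.625·(-7) + 0.25·(-8) + 0.125·(-8) = -7.375
E[Down] = 0.625·(13) + 0.25·(-2) + 0.125·(-2) = 7.375
Best response: Down (7.375 is the largest).

Down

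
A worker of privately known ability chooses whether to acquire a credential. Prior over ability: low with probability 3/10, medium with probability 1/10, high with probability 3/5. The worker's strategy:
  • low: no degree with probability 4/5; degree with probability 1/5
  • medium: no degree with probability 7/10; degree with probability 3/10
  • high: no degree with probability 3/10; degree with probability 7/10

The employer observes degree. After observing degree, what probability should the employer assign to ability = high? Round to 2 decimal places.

P(degree) = (3/10)·(1/5) + (1/10)·(3/10) + (3/5)·(7/10) = 51/100
P(high | degree) = ((3/5)·(7/10)) / (51/100) = (21/50) / (51/100) = 14/17

0.82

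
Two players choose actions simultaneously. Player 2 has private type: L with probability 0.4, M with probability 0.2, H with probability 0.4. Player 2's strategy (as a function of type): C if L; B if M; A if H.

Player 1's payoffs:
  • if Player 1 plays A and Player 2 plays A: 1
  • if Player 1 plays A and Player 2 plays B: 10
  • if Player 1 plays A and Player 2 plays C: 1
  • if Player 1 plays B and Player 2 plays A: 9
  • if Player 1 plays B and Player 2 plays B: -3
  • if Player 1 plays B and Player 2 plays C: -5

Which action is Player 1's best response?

A

E[A] = 0.4·(1) + 0.2·(10) + 0.4·(1) = 2.8
E[B] = 0.4·(-5) + 0.2·(-3) + 0.4·(9) = 1
Best response: A (2.8 is the largest).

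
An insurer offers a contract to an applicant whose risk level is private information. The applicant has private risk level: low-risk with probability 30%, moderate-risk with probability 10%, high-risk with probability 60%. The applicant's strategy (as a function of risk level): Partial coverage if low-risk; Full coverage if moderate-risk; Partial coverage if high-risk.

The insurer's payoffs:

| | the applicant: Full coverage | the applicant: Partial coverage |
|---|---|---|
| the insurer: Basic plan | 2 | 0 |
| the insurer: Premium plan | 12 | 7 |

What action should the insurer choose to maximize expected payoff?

E[Basic plan] = 0.3·(0) + 0.1·(2) + 0.6·(0) = 0.2
E[Premium plan] = 0.3·(7) + 0.1·(12) + 0.6·(7) = 7.5
Best response: Premium plan (7.5 is the largest).

Premium plan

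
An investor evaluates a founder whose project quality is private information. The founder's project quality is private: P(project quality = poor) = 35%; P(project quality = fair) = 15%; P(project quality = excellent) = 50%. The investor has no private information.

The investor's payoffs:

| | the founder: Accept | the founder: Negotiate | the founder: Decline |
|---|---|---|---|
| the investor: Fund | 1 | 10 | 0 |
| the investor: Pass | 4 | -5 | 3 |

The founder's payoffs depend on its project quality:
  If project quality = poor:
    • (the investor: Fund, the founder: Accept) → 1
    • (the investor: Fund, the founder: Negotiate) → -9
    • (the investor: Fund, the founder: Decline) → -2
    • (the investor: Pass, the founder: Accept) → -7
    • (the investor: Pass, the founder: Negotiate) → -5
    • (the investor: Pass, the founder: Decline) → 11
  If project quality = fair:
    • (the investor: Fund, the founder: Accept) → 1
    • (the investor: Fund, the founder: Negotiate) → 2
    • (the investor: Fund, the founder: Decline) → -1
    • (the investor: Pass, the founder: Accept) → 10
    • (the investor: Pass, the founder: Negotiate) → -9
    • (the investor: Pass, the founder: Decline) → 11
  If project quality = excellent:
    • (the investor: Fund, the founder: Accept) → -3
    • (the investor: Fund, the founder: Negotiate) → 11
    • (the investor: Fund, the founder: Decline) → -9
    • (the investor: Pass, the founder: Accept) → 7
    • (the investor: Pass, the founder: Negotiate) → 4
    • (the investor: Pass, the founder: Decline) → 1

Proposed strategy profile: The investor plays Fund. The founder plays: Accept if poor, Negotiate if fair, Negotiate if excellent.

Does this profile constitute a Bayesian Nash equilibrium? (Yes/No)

Yes

A profile is a BNE iff every type of every player is best-responding given beliefs about the other side.
The investor plays Fund: E[Fund] = 0.35·(1) + 0.15·(10) + 0.5·(10) = 6.85; E[Pass] = -1.85. Best-responding. ✓
The founder (project quality poor), facing Fund: Accept gives 1, Negotiate gives -9, Decline gives -2. Proposed Accept is best. ✓
The founder (project quality fair), facing Fund: Accept gives 1, Negotiate gives 2, Decline gives -1. Proposed Negotiate is best. ✓
The founder (project quality excellent), facing Fund: Accept gives -3, Negotiate gives 11, Decline gives -9. Proposed Negotiate is best. ✓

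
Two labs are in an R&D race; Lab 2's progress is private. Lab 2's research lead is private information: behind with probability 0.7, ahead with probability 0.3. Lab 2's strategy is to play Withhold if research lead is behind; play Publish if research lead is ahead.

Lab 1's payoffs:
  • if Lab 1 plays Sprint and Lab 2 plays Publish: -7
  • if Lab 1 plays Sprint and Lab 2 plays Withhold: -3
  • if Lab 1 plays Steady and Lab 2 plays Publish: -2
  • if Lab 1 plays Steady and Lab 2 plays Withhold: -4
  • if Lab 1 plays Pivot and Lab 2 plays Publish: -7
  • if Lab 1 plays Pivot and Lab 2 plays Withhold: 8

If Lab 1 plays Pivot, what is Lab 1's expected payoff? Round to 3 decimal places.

E[Pivot] = 0.7·8 + 0.3·(-7) = 5.6 + (-2.1) = 3.5

3.500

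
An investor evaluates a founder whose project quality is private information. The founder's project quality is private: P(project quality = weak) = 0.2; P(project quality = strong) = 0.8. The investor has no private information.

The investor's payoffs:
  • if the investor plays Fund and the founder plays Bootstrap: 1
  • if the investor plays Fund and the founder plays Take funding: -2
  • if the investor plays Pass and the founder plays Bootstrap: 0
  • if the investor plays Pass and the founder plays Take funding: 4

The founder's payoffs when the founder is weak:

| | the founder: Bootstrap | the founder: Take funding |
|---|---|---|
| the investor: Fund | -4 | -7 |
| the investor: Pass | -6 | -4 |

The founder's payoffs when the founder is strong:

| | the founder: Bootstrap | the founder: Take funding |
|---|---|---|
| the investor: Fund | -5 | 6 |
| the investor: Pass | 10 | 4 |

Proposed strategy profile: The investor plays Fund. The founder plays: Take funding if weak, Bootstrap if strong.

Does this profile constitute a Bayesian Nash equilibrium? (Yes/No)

No

A profile is a BNE iff every type of every player is best-responding given beliefs about the other side.
The investor plays Fund: E[Fund] = 0.2·(-2) + 0.8·(1) = 0.4; E[Pass] = 0.8. Not best-responding. ✗
The founder (project quality weak), facing Fund: Bootstrap gives -4, Take funding gives -7. Proposed Take funding is not best — profitable deviation exists. ✗
The founder (project quality strong), facing Fund: Bootstrap gives -5, Take funding gives 6. Proposed Bootstrap is not best — profitable deviation exists. ✗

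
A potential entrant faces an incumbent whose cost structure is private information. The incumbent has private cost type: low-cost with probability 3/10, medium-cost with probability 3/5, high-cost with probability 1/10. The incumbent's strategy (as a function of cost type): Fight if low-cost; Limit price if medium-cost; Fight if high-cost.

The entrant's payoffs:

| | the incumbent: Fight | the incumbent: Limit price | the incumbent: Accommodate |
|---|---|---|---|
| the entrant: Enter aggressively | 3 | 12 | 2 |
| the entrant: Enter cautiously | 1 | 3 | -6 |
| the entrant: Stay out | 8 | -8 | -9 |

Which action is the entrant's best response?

E[Enter aggressively] = 3/10·(3) + 3/5·(12) + 1/10·(3) = 42/5
E[Enter cautiously] = 3/10·(1) + 3/5·(3) + 1/10·(1) = 11/5
E[Stay out] = 3/10·(8) + 3/5·(-8) + 1/10·(8) = -8/5
Best response: Enter aggressively (42/5 is the largest).

Enter aggressively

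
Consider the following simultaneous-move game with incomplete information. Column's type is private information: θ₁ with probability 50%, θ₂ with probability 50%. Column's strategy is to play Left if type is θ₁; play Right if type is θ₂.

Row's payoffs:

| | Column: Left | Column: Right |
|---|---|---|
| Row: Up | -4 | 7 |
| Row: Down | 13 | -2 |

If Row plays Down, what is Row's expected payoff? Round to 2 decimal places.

5.50

E[Down] = 0.5·13 + 0.5·(-2) = 6.5 + (-1) = 5.5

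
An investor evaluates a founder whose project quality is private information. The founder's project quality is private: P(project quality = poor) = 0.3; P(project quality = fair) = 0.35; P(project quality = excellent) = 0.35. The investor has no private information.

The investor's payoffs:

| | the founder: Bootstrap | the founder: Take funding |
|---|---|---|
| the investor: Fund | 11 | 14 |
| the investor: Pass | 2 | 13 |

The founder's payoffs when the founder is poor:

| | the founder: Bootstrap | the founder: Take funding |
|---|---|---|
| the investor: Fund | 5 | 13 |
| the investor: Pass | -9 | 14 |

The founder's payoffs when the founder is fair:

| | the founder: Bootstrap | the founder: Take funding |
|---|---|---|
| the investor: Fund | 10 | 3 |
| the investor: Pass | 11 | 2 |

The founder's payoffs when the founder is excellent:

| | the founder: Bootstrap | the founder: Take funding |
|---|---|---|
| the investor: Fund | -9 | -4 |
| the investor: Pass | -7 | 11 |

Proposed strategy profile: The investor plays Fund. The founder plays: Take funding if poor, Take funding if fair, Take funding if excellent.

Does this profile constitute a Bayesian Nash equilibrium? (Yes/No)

A profile is a BNE iff every type of every player is best-responding given beliefs about the other side.
The investor plays Fund: E[Fund] = 0.3·(14) + 0.35·(14) + 0.35·(14) = 14; E[Pass] = 13. Best-responding. ✓
The founder (project quality poor), facing Fund: Bootstrap gives 5, Take funding gives 13. Proposed Take funding is best. ✓
The founder (project quality fair), facing Fund: Bootstrap gives 10, Take funding gives 3. Proposed Take funding is not best — profitable deviation exists. ✗
The founder (project quality excellent), facing Fund: Bootstrap gives -9, Take funding gives -4. Proposed Take funding is best. ✓

No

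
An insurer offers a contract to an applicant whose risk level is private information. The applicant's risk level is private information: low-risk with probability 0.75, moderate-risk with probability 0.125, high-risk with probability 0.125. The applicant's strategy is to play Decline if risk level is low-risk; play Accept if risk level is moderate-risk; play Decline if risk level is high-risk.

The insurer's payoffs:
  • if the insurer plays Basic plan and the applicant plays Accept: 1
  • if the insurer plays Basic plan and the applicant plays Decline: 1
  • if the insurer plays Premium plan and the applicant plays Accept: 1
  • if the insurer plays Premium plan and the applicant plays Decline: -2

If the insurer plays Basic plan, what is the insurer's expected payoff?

E[Basic plan] = 0.75·1 + 0.125·1 + 0.125·1 = 0.75 + 0.125 + 0.125 = 1

1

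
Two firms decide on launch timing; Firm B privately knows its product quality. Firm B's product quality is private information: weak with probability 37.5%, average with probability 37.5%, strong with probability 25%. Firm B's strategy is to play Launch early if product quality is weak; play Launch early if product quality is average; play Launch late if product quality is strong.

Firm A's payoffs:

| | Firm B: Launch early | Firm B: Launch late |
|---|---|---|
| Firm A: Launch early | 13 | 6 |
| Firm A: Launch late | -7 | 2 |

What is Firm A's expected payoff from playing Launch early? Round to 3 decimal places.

11.250

E[Launch early] = 0.375·13 + 0.375·13 + 0.25·6 = 4.875 + 4.875 + 1.5 = 11.25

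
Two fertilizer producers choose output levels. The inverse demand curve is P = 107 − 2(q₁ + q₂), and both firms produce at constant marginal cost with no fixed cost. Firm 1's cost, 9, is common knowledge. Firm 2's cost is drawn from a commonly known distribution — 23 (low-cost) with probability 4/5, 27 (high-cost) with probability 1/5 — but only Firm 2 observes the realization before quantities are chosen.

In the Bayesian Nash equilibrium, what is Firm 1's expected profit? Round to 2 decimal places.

Firm 2 with cost c maximizes (107 − 2(q₁+q₂) − c)·q₂, giving q₂(c) = (107 − c − 2q₁)/4.
E[c₂] = 4/5·23 + 1/5·27 = 23.8
Firm 1's FOC against E[q₂] yields q₁ = (107 − 2·9 + E[c₂])/6 = (107 − 18 + 23.8)/6 = 18.8.
E[P] = 107 − 2·(q₁ + E[q₂]) = 46.6; Firm 1's expected profit = (E[P] − 9)·q₁ = (46.6 − 9)·18.8 = 706.88.

706.88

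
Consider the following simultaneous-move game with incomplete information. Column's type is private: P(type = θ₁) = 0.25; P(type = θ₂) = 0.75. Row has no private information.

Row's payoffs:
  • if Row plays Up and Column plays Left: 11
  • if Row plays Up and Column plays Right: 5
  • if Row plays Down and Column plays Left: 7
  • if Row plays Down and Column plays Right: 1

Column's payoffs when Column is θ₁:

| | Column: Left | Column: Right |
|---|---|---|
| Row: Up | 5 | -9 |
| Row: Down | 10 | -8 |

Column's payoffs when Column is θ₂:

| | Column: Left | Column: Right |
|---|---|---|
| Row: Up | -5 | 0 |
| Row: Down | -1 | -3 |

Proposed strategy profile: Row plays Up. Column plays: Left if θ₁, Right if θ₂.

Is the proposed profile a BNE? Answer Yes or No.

Row plays Up: E[Up] = 0.25·(11) + 0.75·(5) = 6.5; E[Down] = 2.5. Best-responding. ✓
Column (type θ₁), facing Up: Left gives 5, Right gives -9. Proposed Left is best. ✓
Column (type θ₂), facing Up: Left gives -5, Right gives 0. Proposed Right is best. ✓

Yes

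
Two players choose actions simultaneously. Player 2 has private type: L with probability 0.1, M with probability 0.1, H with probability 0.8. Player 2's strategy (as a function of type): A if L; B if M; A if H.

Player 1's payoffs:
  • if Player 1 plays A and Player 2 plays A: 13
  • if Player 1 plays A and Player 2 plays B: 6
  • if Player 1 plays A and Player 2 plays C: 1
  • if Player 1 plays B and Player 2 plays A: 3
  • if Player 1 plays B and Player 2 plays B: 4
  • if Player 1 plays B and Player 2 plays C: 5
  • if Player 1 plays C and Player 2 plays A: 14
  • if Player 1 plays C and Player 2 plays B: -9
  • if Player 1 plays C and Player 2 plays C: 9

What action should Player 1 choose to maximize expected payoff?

E[A] = 0.1·(13) + 0.1·(6) + 0.8·(13) = 12.3
E[B] = 0.1·(3) + 0.1·(4) + 0.8·(3) = 3.1
E[C] = 0.1·(14) + 0.1·(-9) + 0.8·(14) = 11.7
Best response: A (12.3 is the largest).

A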